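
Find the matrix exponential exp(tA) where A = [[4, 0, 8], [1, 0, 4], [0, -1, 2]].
A has Jordan form J = [[2, 1, 0], [0, 2, 1], [0, 0, 2]] with A = PJP^{-1}, so e^{tA} = P e^{tJ} P^{-1}.

For a Jordan block J_k(λ), e^{tJ_k(λ)} = e^{λt} · (I + tN + t^2 N^2/2! + ... + t^{k-1} N^{k-1}/(k-1)!) where N is the nilpotent superdiagonal part.

Assembling the blocks and conjugating back gives the entries of e^{tA} as shown above.

e^{tA} = [[(2*t^2 + 2*t + 1)*e^{2*t}, -4*t^2*e^{2*t}, 8*t*(t + 1)*e^{2*t}], [t*e^{2*t}, (1 - 2*t)*e^{2*t}, 4*t*e^{2*t}], [-t^2*e^{2*t}/2, t*(t - 1)*e^{2*t}, (1 - 2*t^2)*e^{2*t}]]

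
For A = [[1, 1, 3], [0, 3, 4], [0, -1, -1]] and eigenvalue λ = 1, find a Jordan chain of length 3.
We seek v_1 ∈ ker((A - I)^3) \ ker((A - I)^2), then set v_{i+1} = (A - I) v_i.

One such chain is v_1 = [[0, -3, 1]]^T, v_2 = [[0, -2, 1]]^T, v_3 = [[1, 0, 0]]^T. Check: (A - I) v_3 = [[0, 0, 0]]^T = 0.

v_1 = [[0, -3, 1]]^T, v_2 = [[0, -2, 1]]^T, v_3 = [[1, 0, 0]]^T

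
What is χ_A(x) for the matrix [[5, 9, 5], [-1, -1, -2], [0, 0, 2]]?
xI - A = [[x - 5, -9, -5], [1, x + 1, 2], [0, 0, x - 2]].

Expanding det(xI - A) along the first row:
det(xI - A) = + (x - 5)·det([[x + 1, 2], [0, x - 2]]) - (-9)·det([[1, 2], [0, x - 2]]) + (-5)·det([[1, x + 1], [0, 0]]).

Evaluating gives χ_A(x) = x^3 - 6x^2 + 12x - 8 = (x - 2)^3.

χ_A(x) = (x - 2)^3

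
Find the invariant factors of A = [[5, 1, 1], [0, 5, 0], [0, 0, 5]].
x - 5, (x - 5)^2

The Jordan structure of A has elementary divisors (x - 5)^2, (x - 5). Arranging the block sizes at each eigenvalue in decreasing order and taking row products gives the invariant factors.

Invariant factors (smallest first, each dividing the next): x - 5, (x - 5)^2.

Check: the last factor (x - 5)^2 is the minimal polynomial, and the product (x - 5)^3 is the characteristic polynomial.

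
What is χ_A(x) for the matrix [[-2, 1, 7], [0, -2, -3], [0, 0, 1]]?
xI - A = [[x + 2, -1, -7], [0, x + 2, 3], [0, 0, x - 1]].

Expanding det(xI - A) along the first row:
det(xI - A) = + (x + 2)·det([[x + 2, 3], [0, x - 1]]) - (-1)·det([[0, 3], [0, x - 1]]) + (-7)·det([[0, x + 2], [0, 0]]).

Evaluating gives χ_A(x) = x^3 + 3x^2 - 4 = (x - 1)(x + 2)^2.

χ_A(x) = (x - 1)(x + 2)^2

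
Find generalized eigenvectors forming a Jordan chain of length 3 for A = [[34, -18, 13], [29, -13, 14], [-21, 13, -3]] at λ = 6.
v_1 = [[2, 4, 1]]^T, v_2 = [[-3, -4, 1]]^T, v_3 = [[1, 3, 2]]^T

We seek v_1 ∈ ker((A - 6I)^3) \ ker((A - 6I)^2), then set v_{i+1} = (A - 6I) v_i.

One such chain is v_1 = [[2, 4, 1]]^T, v_2 = [[-3, -4, 1]]^T, v_3 = [[1, 3, 2]]^T. Check: (A - 6I) v_3 = [[0, 0, 0]]^T = 0.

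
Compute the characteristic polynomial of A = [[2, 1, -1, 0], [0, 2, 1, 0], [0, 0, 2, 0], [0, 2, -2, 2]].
χ_A(x) = (x - 2)^4

xI - A = [[x - 2, -1, 1, 0], [0, x - 2, -1, 0], [0, 0, x - 2, 0], [0, -2, 2, x - 2]].

Expanding det(xI - A) along the first row:
det(xI - A) = + (x - 2)·det([[x - 2, -1, 0], [0, x - 2, 0], [-2, 2, x - 2]]) - (-1)·det([[0, -1, 0], [0, x - 2, 0], [0, 2, x - 2]]) + (1)·det([[0, x - 2, 0], [0, 0, 0], [0, -2, x - 2]]) - (0)·det([[0, x - 2, -1], [0, 0, x - 2], [0, -2, 2]]).

Evaluating gives χ_A(x) = x^4 - 8x^3 + 24x^2 - 32x + 16 = (x - 2)^4.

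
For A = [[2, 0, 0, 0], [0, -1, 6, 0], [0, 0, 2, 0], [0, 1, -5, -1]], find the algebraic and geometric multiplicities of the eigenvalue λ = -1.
algebraic multiplicity 2, geometric multiplicity 1

The characteristic polynomial is (x - 2)^2(x + 1)^2, so the factor x + 1 appears with exponent 2: the algebraic multiplicity is 2.

rank(A + I) = 3, so the eigenspace has dimension 4 - 3 = 1: the geometric multiplicity is 1.

Since 1 < 2, A is not diagonalizable.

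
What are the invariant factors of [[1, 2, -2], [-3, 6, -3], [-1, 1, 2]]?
x - 3, (x - 3)^2

The Jordan structure of A has elementary divisors (x - 3)^2, (x - 3). Arranging the block sizes at each eigenvalue in decreasing order and taking row products gives the invariant factors.

Invariant factors (smallest first, each dividing the next): x - 3, (x - 3)^2.

Check: the last factor (x - 3)^2 is the minimal polynomial, and the product (x - 3)^3 is the characteristic polynomial.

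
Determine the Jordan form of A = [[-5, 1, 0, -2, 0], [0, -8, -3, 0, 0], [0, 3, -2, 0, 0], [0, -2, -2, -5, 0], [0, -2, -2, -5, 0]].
J = [[-5, 1, 0, 0, 0], [0, -5, 1, 0, 0], [0, 0, -5, 0, 0], [0, 0, 0, -5, 0], [0, 0, 0, 0, 0]]

The characteristic polynomial is det(xI - A) = x(x + 5)^4, so the eigenvalues are -5 (algebraic multiplicity 4), 0 (algebraic multiplicity 1).

For λ = -5: rank(A + 5I) = 3, rank((A + 5I)^2) = 2, rank((A + 5I)^3) = 1. The eigenspace has dimension 5 - 3 = 2, so there are 2 Jordan blocks; the rank sequence gives block sizes [3, 1].

For λ = 0: algebraic multiplicity 1 gives one 1×1 block.

Assembling the blocks gives the Jordan form J above.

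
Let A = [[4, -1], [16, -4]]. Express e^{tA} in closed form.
e^{tA} = [[4*t + 1, -t], [16*t, 1 - 4*t]]

A has Jordan form J = [[0, 1], [0, 0]] with A = PJP^{-1}, so e^{tA} = P e^{tJ} P^{-1}.

For a Jordan block J_k(λ), e^{tJ_k(λ)} = e^{λt} · (I + tN + t^2 N^2/2! + ... + t^{k-1} N^{k-1}/(k-1)!) where N is the nilpotent superdiagonal part.

Assembling the blocks and conjugating back gives the entries of e^{tA} as shown above.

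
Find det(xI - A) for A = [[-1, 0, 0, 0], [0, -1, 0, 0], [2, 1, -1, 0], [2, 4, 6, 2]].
xI - A = [[x + 1, 0, 0, 0], [0, x + 1, 0, 0], [-2, -1, x + 1, 0], [-2, -4, -6, x - 2]].

Expanding det(xI - A) along the first row:
det(xI - A) = + (x + 1)·det([[x + 1, 0, 0], [-1, x + 1, 0], [-4, -6, x - 2]]) - (0)·det([[0, 0, 0], [-2, x + 1, 0], [-2, -6, x - 2]]) + (0)·det([[0, x + 1, 0], [-2, -1, 0], [-2, -4, x - 2]]) - (0)·det([[0, x + 1, 0], [-2, -1, x + 1], [-2, -4, -6]]).

Evaluating gives χ_A(x) = x^4 + x^3 - 3x^2 - 5x - 2 = (x - 2)(x + 1)^3.

χ_A(x) = (x - 2)(x + 1)^3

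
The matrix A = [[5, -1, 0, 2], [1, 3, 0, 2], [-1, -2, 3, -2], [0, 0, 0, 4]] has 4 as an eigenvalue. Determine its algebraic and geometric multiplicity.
algebraic multiplicity 3, geometric multiplicity 2

The characteristic polynomial is (x - 4)^3(x - 3), so the factor x - 4 appears with exponent 3: the algebraic multiplicity is 3.

rank(A - 4I) = 2, so the eigenspace has dimension 4 - 2 = 2: the geometric multiplicity is 2.

Since 2 < 3, A is not diagonalizable.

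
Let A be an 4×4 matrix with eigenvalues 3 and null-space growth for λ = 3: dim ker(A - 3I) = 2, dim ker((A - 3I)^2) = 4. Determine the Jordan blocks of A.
Jordan blocks: (3, 2), (3, 2)

λ = 3: successive nullity increments [2, 2] count blocks of size ≥ k; block sizes are [2, 2].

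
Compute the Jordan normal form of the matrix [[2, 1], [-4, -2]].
The characteristic polynomial is det(xI - A) = x^2, so the eigenvalues are 0 (algebraic multiplicity 2).

For λ = 0: rank(A) = 1, rank(A^2) = 0. The eigenspace has dimension 2 - 1 = 1, so there is 1 Jordan block; the rank sequence gives block sizes [2].

Assembling the blocks gives the Jordan form J above.

J = [[0, 1], [0, 0]]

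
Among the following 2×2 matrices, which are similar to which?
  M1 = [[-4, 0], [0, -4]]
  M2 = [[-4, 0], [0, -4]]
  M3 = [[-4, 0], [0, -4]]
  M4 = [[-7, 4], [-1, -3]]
Characteristic polynomials: χ_{M1} = (x + 4)^2, χ_{M2} = (x + 4)^2, χ_{M3} = (x + 4)^2, χ_{M4} = (x + 5)^2.

{M1, M2, M3}: invariant factors x + 4, x + 4.

{M4}: invariant factors (x + 5)^2.

Matrices are similar if and only if their invariant-factor lists agree; the partition into similarity classes is {M1, M2, M3}, {M4}.

2 classes: {M1, M2, M3}, {M4}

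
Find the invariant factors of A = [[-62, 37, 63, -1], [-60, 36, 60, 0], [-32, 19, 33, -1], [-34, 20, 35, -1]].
The Jordan structure of A has elementary divisors x^3, (x - 6). Arranging the block sizes at each eigenvalue in decreasing order and taking row products gives the invariant factors.

Invariant factors (smallest first, each dividing the next): x^3(x - 6).

Check: the last factor x^3(x - 6) is the minimal polynomial, and the product x^3(x - 6) is the characteristic polynomial.

x^3(x - 6)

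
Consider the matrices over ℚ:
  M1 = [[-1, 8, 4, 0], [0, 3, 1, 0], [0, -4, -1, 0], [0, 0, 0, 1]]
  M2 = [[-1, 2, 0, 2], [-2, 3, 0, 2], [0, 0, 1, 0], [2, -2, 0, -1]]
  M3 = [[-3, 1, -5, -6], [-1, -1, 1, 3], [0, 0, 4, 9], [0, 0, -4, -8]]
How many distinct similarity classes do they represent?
Characteristic polynomials: χ_{M1} = (x - 1)^3(x + 1), χ_{M2} = (x - 1)^3(x + 1), χ_{M3} = (x + 2)^4.

{M1}: invariant factors x - 1, (x - 1)^2(x + 1).

{M2}: invariant factors x - 1, x - 1, (x - 1)(x + 1).

{M3}: invariant factors (x + 2)^2, (x + 2)^2.

Matrices are similar if and only if their invariant-factor lists agree; the partition into similarity classes is {M1}, {M2}, {M3}.

3 classes: {M1}, {M2}, {M3}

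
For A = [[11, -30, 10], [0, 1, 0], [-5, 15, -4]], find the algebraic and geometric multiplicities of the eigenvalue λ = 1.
The characteristic polynomial is (x - 6)(x - 1)^2, so the factor x - 1 appears with exponent 2: the algebraic multiplicity is 2.

rank(A - I) = 1, so the eigenspace has dimension 3 - 1 = 2: the geometric multiplicity is 2.

algebraic multiplicity 2, geometric multiplicity 2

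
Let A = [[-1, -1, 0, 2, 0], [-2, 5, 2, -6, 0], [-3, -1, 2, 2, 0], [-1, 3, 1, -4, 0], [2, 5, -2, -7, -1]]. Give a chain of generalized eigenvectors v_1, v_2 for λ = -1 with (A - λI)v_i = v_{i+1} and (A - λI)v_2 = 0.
We seek v_1 ∈ ker((A + I)^2) \ ker(A + I), then set v_{i+1} = (A + I) v_i.

One such chain is v_1 = [[0, 1, 0, 1, 1]]^T, v_2 = [[1, 0, 1, 0, -2]]^T. Check: (A + I) v_2 = [[0, 0, 0, 0, 0]]^T = 0.

v_1 = [[0, 1, 0, 1, 1]]^T, v_2 = [[1, 0, 1, 0, -2]]^T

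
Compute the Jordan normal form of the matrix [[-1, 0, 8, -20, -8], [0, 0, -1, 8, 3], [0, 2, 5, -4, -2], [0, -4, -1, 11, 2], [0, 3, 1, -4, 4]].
The characteristic polynomial is det(xI - A) = (x - 5)^4(x + 1), so the eigenvalues are -1 (algebraic multiplicity 1), 5 (algebraic multiplicity 4).

For λ = -1: algebraic multiplicity 1 gives one 1×1 block.

For λ = 5: rank(A - 5I) = 3, rank((A - 5I)^2) = 1. The eigenspace has dimension 5 - 3 = 2, so there are 2 Jordan blocks; the rank sequence gives block sizes [2, 2].

Assembling the blocks gives the Jordan form J above.

J = [[-1, 0, 0, 0, 0], [0, 5, 1, 0, 0], [0, 0, 5, 0, 0], [0, 0, 0, 5, 1], [0, 0, 0, 0, 5]]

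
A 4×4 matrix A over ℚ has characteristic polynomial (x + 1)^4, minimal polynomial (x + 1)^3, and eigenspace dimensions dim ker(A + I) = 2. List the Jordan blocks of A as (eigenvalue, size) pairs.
λ = -1: algebraic multiplicity 4 (exponent in χ_A), largest block size 3 (exponent in m_A), 2 blocks (geometric multiplicity). These force block sizes [3, 1].

Jordan blocks: (-1, 3), (-1, 1)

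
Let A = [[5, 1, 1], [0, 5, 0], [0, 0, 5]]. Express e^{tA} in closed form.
e^{tA} = [[e^{5*t}, t*e^{5*t}, t*e^{5*t}], [0, e^{5*t}, 0], [0, 0, e^{5*t}]]

A has Jordan form J = [[5, 1, 0], [0, 5, 0], [0, 0, 5]] with A = PJP^{-1}, so e^{tA} = P e^{tJ} P^{-1}.

For a Jordan block J_k(λ), e^{tJ_k(λ)} = e^{λt} · (I + tN + t^2 N^2/2! + ... + t^{k-1} N^{k-1}/(k-1)!) where N is the nilpotent superdiagonal part.

Assembling the blocks and conjugating back gives the entries of e^{tA} as shown above.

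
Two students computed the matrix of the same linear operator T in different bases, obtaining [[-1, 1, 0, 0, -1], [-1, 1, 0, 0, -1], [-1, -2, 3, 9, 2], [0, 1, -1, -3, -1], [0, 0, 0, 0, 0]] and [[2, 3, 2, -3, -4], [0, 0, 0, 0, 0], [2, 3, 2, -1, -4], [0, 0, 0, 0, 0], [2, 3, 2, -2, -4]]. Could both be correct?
Two matrices over a field are similar if and only if they have the same invariant factors.

Both A and B have characteristic polynomial x^5 and minimal polynomial x^2. Computing further, both have invariant factors x, x^2, x^2. Hence A and B are similar.

Yes.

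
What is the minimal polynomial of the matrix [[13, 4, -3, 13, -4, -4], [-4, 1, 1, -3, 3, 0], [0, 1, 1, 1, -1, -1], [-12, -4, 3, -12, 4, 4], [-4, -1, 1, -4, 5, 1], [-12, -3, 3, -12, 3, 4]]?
m_A(x) = (x - 4)^2(x - 1)^2

The characteristic polynomial factors as (x - 4)^2(x - 1)^4. The minimal polynomial is ∏(x - λ)^{k_λ} where k_λ is the size of the largest Jordan block at λ.

For λ = 1: rank(A - I) = 3, and the largest Jordan block has size 2 (the smallest k with rank((A - I)^k) = rank((A - I)^(k+1))).
For λ = 4: rank(A - 4I) = 5, and the largest Jordan block has size 2 (the smallest k with rank((A - 4I)^k) = rank((A - 4I)^(k+1))).

So m_A(x) = (x - 4)^2(x - 1)^2.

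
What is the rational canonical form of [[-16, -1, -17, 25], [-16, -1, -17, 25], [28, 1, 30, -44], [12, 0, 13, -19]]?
R = [[0, 0, 0, 0], [0, 0, 0, 0], [0, 1, 0, -8], [0, 0, 1, -6]]

The invariant factors of A (the non-unit diagonal entries of the Smith normal form of xI - A over ℚ[x]) are x, x(x + 2)(x + 4), each dividing the next. The characteristic polynomial is their product, x^2(x + 2)(x + 4).

The rational canonical form is the block-diagonal matrix of companion matrices C(f_i):
R = [[0, 0, 0, 0], [0, 0, 0, 0], [0, 1, 0, -8], [0, 0, 1, -6]].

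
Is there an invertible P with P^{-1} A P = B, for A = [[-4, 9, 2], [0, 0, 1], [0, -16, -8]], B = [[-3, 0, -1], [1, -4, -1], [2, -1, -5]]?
Yes.

Two matrices over a field are similar if and only if they have the same invariant factors.

Both A and B have characteristic polynomial (x + 4)^3 and minimal polynomial (x + 4)^3. Computing further, both have invariant factors (x + 4)^3. Hence A and B are similar.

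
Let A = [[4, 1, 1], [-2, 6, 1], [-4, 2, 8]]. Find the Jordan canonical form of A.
The characteristic polynomial is det(xI - A) = (x - 6)^3, so the eigenvalues are 6 (algebraic multiplicity 3).

For λ = 6: rank(A - 6I) = 2, rank((A - 6I)^2) = 1, rank((A - 6I)^3) = 0. The eigenspace has dimension 3 - 2 = 1, so there is 1 Jordan block; the rank sequence gives block sizes [3].

Assembling the blocks gives the Jordan form J above.

J = [[6, 1, 0], [0, 6, 1], [0, 0, 6]]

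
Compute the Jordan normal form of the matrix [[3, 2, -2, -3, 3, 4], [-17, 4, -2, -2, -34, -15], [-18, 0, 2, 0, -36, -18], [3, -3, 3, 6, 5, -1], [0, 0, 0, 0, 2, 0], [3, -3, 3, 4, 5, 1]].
J = [[2, 1, 0, 0, 0, 0], [0, 2, 0, 0, 0, 0], [0, 0, 2, 0, 0, 0], [0, 0, 0, 2, 0, 0], [0, 0, 0, 0, 5, 1], [0, 0, 0, 0, 0, 5]]

The characteristic polynomial is det(xI - A) = (x - 5)^2(x - 2)^4, so the eigenvalues are 2 (algebraic multiplicity 4), 5 (algebraic multiplicity 2).

For λ = 2: rank(A - 2I) = 3, rank((A - 2I)^2) = 2. The eigenspace has dimension 6 - 3 = 3, so there are 3 Jordan blocks; the rank sequence gives block sizes [2, 1, 1].

For λ = 5: rank(A - 5I) = 5, rank((A - 5I)^2) = 4. The eigenspace has dimension 6 - 5 = 1, so there is 1 Jordan block; the rank sequence gives block sizes [2].

Assembling the blocks gives the Jordan form J above.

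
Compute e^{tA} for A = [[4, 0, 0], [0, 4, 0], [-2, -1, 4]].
e^{tA} = [[e^{4*t}, 0, 0], [0, e^{4*t}, 0], [-2*t*e^{4*t}, -t*e^{4*t}, e^{4*t}]]

A has Jordan form J = [[4, 1, 0], [0, 4, 0], [0, 0, 4]] with A = PJP^{-1}, so e^{tA} = P e^{tJ} P^{-1}.

For a Jordan block J_k(λ), e^{tJ_k(λ)} = e^{λt} · (I + tN + t^2 N^2/2! + ... + t^{k-1} N^{k-1}/(k-1)!) where N is the nilpotent superdiagonal part.

Assembling the blocks and conjugating back gives the entries of e^{tA} as shown above.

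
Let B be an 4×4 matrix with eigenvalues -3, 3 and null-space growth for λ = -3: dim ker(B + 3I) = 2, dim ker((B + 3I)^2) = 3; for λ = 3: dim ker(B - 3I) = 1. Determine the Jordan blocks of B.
Jordan blocks: (-3, 2), (-3, 1), (3, 1)

λ = -3: successive nullity increments [2, 1] count blocks of size ≥ k; block sizes are [2, 1].
λ = 3: successive nullity increments [1] count blocks of size ≥ k; block sizes are [1].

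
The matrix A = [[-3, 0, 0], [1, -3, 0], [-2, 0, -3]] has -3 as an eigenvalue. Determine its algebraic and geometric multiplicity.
The characteristic polynomial is (x + 3)^3, so the factor x + 3 appears with exponent 3: the algebraic multiplicity is 3.

rank(A + 3I) = 1, so the eigenspace has dimension 3 - 1 = 2: the geometric multiplicity is 2.

Since 2 < 3, A is not diagonalizable.

algebraic multiplicity 3, geometric multiplicity 2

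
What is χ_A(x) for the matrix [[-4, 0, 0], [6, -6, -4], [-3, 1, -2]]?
xI - A = [[x + 4, 0, 0], [-6, x + 6, 4], [3, -1, x + 2]].

Expanding det(xI - A) along the first row:
det(xI - A) = + (x + 4)·det([[x + 6, 4], [-1, x + 2]]) - (0)·det([[-6, 4], [3, x + 2]]) + (0)·det([[-6, x + 6], [3, -1]]).

Evaluating gives χ_A(x) = x^3 + 12x^2 + 48x + 64 = (x + 4)^3.

χ_A(x) = (x + 4)^3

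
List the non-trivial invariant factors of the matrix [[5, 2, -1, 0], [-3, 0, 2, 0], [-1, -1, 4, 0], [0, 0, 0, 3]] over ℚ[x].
x - 3, (x - 3)^3

The Jordan structure of A has elementary divisors (x - 3)^3, (x - 3). Arranging the block sizes at each eigenvalue in decreasing order and taking row products gives the invariant factors.

Invariant factors (smallest first, each dividing the next): x - 3, (x - 3)^3.

Check: the last factor (x - 3)^3 is the minimal polynomial, and the product (x - 3)^4 is the characteristic polynomial.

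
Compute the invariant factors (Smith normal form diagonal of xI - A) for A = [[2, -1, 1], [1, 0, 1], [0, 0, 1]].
The Jordan structure of A has elementary divisors (x - 1)^2, (x - 1). Arranging the block sizes at each eigenvalue in decreasing order and taking row products gives the invariant factors.

Invariant factors (smallest first, each dividing the next): x - 1, (x - 1)^2.

Check: the last factor (x - 1)^2 is the minimal polynomial, and the product (x - 1)^3 is the characteristic polynomial.

x - 1, (x - 1)^2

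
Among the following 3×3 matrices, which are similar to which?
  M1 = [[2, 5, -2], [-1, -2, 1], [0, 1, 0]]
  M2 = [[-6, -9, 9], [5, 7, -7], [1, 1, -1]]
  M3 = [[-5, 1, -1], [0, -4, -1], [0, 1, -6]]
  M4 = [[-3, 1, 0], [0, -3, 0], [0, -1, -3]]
3 classes: {M1, M2}, {M3}, {M4}

Characteristic polynomials: χ_{M1} = x^3, χ_{M2} = x^3, χ_{M3} = (x + 5)^3, χ_{M4} = (x + 3)^3.

{M1, M2}: invariant factors x^3.

{M3}: invariant factors x + 5, (x + 5)^2.

{M4}: invariant factors x + 3, (x + 3)^2.

Matrices are similar if and only if their invariant-factor lists agree; the partition into similarity classes is {M1, M2}, {M3}, {M4}.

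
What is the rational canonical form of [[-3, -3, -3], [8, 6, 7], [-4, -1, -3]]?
R = [[0, 0, -3], [1, 0, 8], [0, 1, 0]]

The invariant factors of A (the non-unit diagonal entries of the Smith normal form of xI - A over ℚ[x]) are (x + 3)(x^2 - 3x + 1), each dividing the next. The characteristic polynomial is their product, (x + 3)(x^2 - 3x + 1).

The rational canonical form is the block-diagonal matrix of companion matrices C(f_i):
R = [[0, 0, -3], [1, 0, 8], [0, 1, 0]].

Note the characteristic polynomial does not split into linear factors over ℚ, so A has no Jordan form over ℚ; the rational canonical form exists over any field.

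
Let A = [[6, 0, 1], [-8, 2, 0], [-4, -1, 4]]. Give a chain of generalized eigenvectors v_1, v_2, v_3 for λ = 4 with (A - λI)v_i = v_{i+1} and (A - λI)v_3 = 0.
v_1 = [[1, -5, -2]]^T, v_2 = [[0, 2, 1]]^T, v_3 = [[1, -4, -2]]^T

We seek v_1 ∈ ker((A - 4I)^3) \ ker((A - 4I)^2), then set v_{i+1} = (A - 4I) v_i.

One such chain is v_1 = [[1, -5, -2]]^T, v_2 = [[0, 2, 1]]^T, v_3 = [[1, -4, -2]]^T. Check: (A - 4I) v_3 = [[0, 0, 0]]^T = 0.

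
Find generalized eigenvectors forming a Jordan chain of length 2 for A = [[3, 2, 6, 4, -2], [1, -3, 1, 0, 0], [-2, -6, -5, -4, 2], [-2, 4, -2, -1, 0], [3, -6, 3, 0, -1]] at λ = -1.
v_1 = [[0, -2, -3, 5, -1]]^T, v_2 = [[0, 1, 2, -2, 3]]^T

We seek v_1 ∈ ker((A + I)^2) \ ker(A + I), then set v_{i+1} = (A + I) v_i.

One such chain is v_1 = [[0, -2, -3, 5, -1]]^T, v_2 = [[0, 1, 2, -2, 3]]^T. Check: (A + I) v_2 = [[0, 0, 0, 0, 0]]^T = 0.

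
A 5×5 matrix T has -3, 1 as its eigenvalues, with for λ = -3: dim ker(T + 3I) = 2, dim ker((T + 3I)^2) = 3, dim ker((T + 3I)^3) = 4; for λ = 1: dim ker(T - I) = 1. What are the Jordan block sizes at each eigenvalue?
λ = -3: successive nullity increments [2, 1, 1] count blocks of size ≥ k; block sizes are [3, 1].
λ = 1: successive nullity increments [1] count blocks of size ≥ k; block sizes are [1].

Jordan blocks: (-3, 3), (-3, 1), (1, 1)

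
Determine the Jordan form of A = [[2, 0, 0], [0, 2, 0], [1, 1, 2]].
J = [[2, 1, 0], [0, 2, 0], [0, 0, 2]]

The characteristic polynomial is det(xI - A) = (x - 2)^3, so the eigenvalues are 2 (algebraic multiplicity 3).

For λ = 2: rank(A - 2I) = 1, rank((A - 2I)^2) = 0. The eigenspace has dimension 3 - 1 = 2, so there are 2 Jordan blocks; the rank sequence gives block sizes [2, 1].

Assembling the blocks gives the Jordan form J above.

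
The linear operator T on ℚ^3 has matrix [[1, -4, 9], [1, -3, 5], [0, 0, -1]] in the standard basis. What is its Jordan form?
J = [[-1, 1, 0], [0, -1, 1], [0, 0, -1]]

The characteristic polynomial is det(xI - A) = (x + 1)^3, so the eigenvalues are -1 (algebraic multiplicity 3).

For λ = -1: rank(A + I) = 2, rank((A + I)^2) = 1, rank((A + I)^3) = 0. The eigenspace has dimension 3 - 2 = 1, so there is 1 Jordan block; the rank sequence gives block sizes [3].

Assembling the blocks gives the Jordan form J above.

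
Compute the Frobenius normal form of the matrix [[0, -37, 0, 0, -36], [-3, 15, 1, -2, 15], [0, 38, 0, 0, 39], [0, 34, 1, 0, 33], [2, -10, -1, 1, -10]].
The invariant factors of A (the non-unit diagonal entries of the Smith normal form of xI - A over ℚ[x]) are (x - 3)(x^2 - x - 5)^2, each dividing the next. The characteristic polynomial is their product, (x - 3)(x^2 - x - 5)^2.

The rational canonical form is the block-diagonal matrix of companion matrices C(f_i):
R = [[0, 0, 0, 0, 75], [1, 0, 0, 0, 5], [0, 1, 0, 0, -37], [0, 0, 1, 0, 3], [0, 0, 0, 1, 5]].

Note the characteristic polynomial does not split into linear factors over ℚ, so A has no Jordan form over ℚ; the rational canonical form exists over any field.

R = [[0, 0, 0, 0, 75], [1, 0, 0, 0, 5], [0, 1, 0, 0, -37], [0, 0, 1, 0, 3], [0, 0, 0, 1, 5]]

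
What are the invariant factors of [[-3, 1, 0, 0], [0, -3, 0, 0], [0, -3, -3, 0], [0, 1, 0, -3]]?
The Jordan structure of A has elementary divisors (x + 3)^2, (x + 3), (x + 3). Arranging the block sizes at each eigenvalue in decreasing order and taking row products gives the invariant factors.

Invariant factors (smallest first, each dividing the next): x + 3, x + 3, (x + 3)^2.

Check: the last factor (x + 3)^2 is the minimal polynomial, and the product (x + 3)^4 is the characteristic polynomial.

x + 3, x + 3, (x + 3)^2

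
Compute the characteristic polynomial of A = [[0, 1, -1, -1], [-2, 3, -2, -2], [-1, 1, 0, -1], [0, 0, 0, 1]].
xI - A = [[x, -1, 1, 1], [2, x - 3, 2, 2], [1, -1, x, 1], [0, 0, 0, x - 1]].

Expanding det(xI - A) along the first row:
det(xI - A) = + (x)·det([[x - 3, 2, 2], [-1, x, 1], [0, 0, x - 1]]) - (-1)·det([[2, 2, 2], [1, x, 1], [0, 0, x - 1]]) + (1)·det([[2, x - 3, 2], [1, -1, 1], [0, 0, x - 1]]) - (1)·det([[2, x - 3, 2], [1, -1, x], [0, 0, 0]]).

Evaluating gives χ_A(x) = x^4 - 4x^3 + 6x^2 - 4x + 1 = (x - 1)^4.

χ_A(x) = (x - 1)^4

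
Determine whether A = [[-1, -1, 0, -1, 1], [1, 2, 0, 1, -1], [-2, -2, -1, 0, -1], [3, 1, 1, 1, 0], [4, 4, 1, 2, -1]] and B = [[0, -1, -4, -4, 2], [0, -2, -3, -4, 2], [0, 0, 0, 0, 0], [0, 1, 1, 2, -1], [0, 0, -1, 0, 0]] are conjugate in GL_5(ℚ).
Yes.

Two matrices over a field are similar if and only if they have the same invariant factors.

Both A and B have characteristic polynomial x^5 and minimal polynomial x^3. Computing further, both have invariant factors x^2, x^3. Hence A and B are similar.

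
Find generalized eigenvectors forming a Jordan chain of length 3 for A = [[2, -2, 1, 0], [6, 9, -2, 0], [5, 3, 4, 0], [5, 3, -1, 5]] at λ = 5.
We seek v_1 ∈ ker((A - 5I)^3) \ ker((A - 5I)^2), then set v_{i+1} = (A - 5I) v_i.

One such chain is v_1 = [[0, 1, 2, 2]]^T, v_2 = [[0, 0, 1, 1]]^T, v_3 = [[1, -2, -1, -1]]^T. Check: (A - 5I) v_3 = [[0, 0, 0, 0]]^T = 0.

v_1 = [[0, 1, 2, 2]]^T, v_2 = [[0, 0, 1, 1]]^T, v_3 = [[1, -2, -1, -1]]^T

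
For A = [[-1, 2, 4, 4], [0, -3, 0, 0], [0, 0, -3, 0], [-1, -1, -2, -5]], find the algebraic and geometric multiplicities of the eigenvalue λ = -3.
algebraic multiplicity 4, geometric multiplicity 3

The characteristic polynomial is (x + 3)^4, so the factor x + 3 appears with exponent 4: the algebraic multiplicity is 4.

rank(A + 3I) = 1, so the eigenspace has dimension 4 - 1 = 3: the geometric multiplicity is 3.

Since 3 < 4, A is not diagonalizable.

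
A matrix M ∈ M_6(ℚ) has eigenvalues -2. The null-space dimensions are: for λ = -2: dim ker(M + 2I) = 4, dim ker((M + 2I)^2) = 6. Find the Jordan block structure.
λ = -2: successive nullity increments [4, 2] count blocks of size ≥ k; block sizes are [2, 2, 1, 1].

Jordan blocks: (-2, 2), (-2, 2), (-2, 1), (-2, 1)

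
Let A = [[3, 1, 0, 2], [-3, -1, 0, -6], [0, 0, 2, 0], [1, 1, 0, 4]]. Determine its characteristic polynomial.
xI - A = [[x - 3, -1, 0, -2], [3, x + 1, 0, 6], [0, 0, x - 2, 0], [-1, -1, 0, x - 4]].

Expanding det(xI - A) along the first row:
det(xI - A) = + (x - 3)·det([[x + 1, 0, 6], [0, x - 2, 0], [-1, 0, x - 4]]) - (-1)·det([[3, 0, 6], [0, x - 2, 0], [-1, 0, x - 4]]) + (0)·det([[3, x + 1, 6], [0, 0, 0], [-1, -1, x - 4]]) - (-2)·det([[3, x + 1, 0], [0, 0, x - 2], [-1, -1, 0]]).

Evaluating gives χ_A(x) = x^4 - 8x^3 + 24x^2 - 32x + 16 = (x - 2)^4.

χ_A(x) = (x - 2)^4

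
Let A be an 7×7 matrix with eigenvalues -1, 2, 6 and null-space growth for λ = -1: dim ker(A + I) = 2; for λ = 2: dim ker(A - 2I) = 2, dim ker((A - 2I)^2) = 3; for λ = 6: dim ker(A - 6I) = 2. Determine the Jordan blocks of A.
λ = -1: successive nullity increments [2] count blocks of size ≥ k; block sizes are [1, 1].
λ = 2: successive nullity increments [2, 1] count blocks of size ≥ k; block sizes are [2, 1].
λ = 6: successive nullity increments [2] count blocks of size ≥ k; block sizes are [1, 1].

Jordan blocks: (-1, 1), (-1, 1), (2, 2), (2, 1), (6, 1), (6, 1)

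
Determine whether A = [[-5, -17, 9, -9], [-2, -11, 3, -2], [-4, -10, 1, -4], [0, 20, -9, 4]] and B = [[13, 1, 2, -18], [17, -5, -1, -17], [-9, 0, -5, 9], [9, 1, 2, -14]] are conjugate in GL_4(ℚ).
Two matrices over a field are similar if and only if they have the same invariant factors.

Both A and B have characteristic polynomial (x - 4)(x + 5)^3 and minimal polynomial (x - 4)(x + 5)^3. Computing further, both have invariant factors (x - 4)(x + 5)^3. Hence A and B are similar.

Yes.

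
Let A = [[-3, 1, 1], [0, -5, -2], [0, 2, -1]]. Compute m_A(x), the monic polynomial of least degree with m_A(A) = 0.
m_A(x) = (x + 3)^2

The characteristic polynomial factors as (x + 3)^3. The minimal polynomial is ∏(x - λ)^{k_λ} where k_λ is the size of the largest Jordan block at λ.

For λ = -3: rank(A + 3I) = 1, and the largest Jordan block has size 2 (the smallest k with rank((A + 3I)^k) = rank((A + 3I)^(k+1))).

So m_A(x) = (x + 3)^2.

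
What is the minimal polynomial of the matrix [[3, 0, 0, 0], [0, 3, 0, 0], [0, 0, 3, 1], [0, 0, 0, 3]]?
m_A(x) = (x - 3)^2

The characteristic polynomial factors as (x - 3)^4. The minimal polynomial is ∏(x - λ)^{k_λ} where k_λ is the size of the largest Jordan block at λ.

For λ = 3: rank(A - 3I) = 1, and the largest Jordan block has size 2 (the smallest k with rank((A - 3I)^k) = rank((A - 3I)^(k+1))).

So m_A(x) = (x - 3)^2.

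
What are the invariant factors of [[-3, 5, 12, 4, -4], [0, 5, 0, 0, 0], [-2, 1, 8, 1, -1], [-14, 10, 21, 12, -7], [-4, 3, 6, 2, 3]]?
The Jordan structure of A has elementary divisors (x - 5)^2, (x - 5)^2, (x - 5). Arranging the block sizes at each eigenvalue in decreasing order and taking row products gives the invariant factors.

Invariant factors (smallest first, each dividing the next): x - 5, (x - 5)^2, (x - 5)^2.

Check: the last factor (x - 5)^2 is the minimal polynomial, and the product (x - 5)^5 is the characteristic polynomial.

x - 5, (x - 5)^2, (x - 5)^2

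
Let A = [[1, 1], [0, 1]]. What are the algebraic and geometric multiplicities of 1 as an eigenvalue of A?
algebraic multiplicity 2, geometric multiplicity 1

The characteristic polynomial is (x - 1)^2, so the factor x - 1 appears with exponent 2: the algebraic multiplicity is 2.

rank(A - I) = 1, so the eigenspace has dimension 2 - 1 = 1: the geometric multiplicity is 1.

Since 1 < 2, A is not diagonalizable.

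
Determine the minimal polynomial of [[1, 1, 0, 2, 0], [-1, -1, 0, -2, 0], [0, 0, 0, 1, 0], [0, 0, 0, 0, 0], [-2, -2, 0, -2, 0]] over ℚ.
The characteristic polynomial factors as x^5. The minimal polynomial is ∏(x - λ)^{k_λ} where k_λ is the size of the largest Jordan block at λ.

For λ = 0: rank(A) = 2, and the largest Jordan block has size 2 (the smallest k with rank(A^k) = rank(A^(k+1))).

So m_A(x) = x^2.

m_A(x) = x^2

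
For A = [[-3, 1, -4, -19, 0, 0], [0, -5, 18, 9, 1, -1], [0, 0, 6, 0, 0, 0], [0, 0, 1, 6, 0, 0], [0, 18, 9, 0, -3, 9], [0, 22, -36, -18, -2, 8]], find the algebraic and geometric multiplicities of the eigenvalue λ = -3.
algebraic multiplicity 3, geometric multiplicity 1

The characteristic polynomial is (x - 6)^3(x + 3)^3, so the factor x + 3 appears with exponent 3: the algebraic multiplicity is 3.

rank(A + 3I) = 5, so the eigenspace has dimension 6 - 5 = 1: the geometric multiplicity is 1.

Since 1 < 3, A is not diagonalizable.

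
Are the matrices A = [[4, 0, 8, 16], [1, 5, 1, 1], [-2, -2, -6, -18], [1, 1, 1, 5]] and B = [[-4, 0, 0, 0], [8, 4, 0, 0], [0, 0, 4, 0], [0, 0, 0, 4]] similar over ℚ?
No.

Both have characteristic polynomial (x - 4)^3(x + 4), but the minimal polynomial of A is (x - 4)^2(x + 4) while the minimal polynomial of B is (x - 4)(x + 4). The minimal polynomial is a similarity invariant, so A and B are not similar.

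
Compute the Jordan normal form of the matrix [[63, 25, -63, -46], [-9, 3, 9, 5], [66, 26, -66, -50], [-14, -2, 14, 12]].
J = [[0, 0, 0, 0], [0, 4, 1, 0], [0, 0, 4, 1], [0, 0, 0, 4]]

The characteristic polynomial is det(xI - A) = x(x - 4)^3, so the eigenvalues are 0 (algebraic multiplicity 1), 4 (algebraic multiplicity 3).

For λ = 0: algebraic multiplicity 1 gives one 1×1 block.

For λ = 4: rank(A - 4I) = 3, rank((A - 4I)^2) = 2, rank((A - 4I)^3) = 1. The eigenspace has dimension 4 - 3 = 1, so there is 1 Jordan block; the rank sequence gives block sizes [3].

Assembling the blocks gives the Jordan form J above.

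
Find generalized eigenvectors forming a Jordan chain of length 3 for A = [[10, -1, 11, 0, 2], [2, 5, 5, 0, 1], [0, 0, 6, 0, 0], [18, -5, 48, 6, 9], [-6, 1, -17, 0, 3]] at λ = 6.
We seek v_1 ∈ ker((A - 6I)^3) \ ker((A - 6I)^2), then set v_{i+1} = (A - 6I) v_i.

One such chain is v_1 = [[-7, -5, 3, 10, -5]]^T, v_2 = [[0, 1, 0, -2, 1]]^T, v_3 = [[1, 0, 0, 4, -2]]^T. Check: (A - 6I) v_3 = [[0, 0, 0, 0, 0]]^T = 0.

v_1 = [[-7, -5, 3, 10, -5]]^T, v_2 = [[0, 1, 0, -2, 1]]^T, v_3 = [[1, 0, 0, 4, -2]]^T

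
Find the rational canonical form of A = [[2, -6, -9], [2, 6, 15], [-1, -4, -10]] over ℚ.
R = [[0, 0, -12], [1, 0, 5], [0, 1, -2]]

The invariant factors of A (the non-unit diagonal entries of the Smith normal form of xI - A over ℚ[x]) are (x + 4)(x^2 - 2x + 3), each dividing the next. The characteristic polynomial is their product, (x + 4)(x^2 - 2x + 3).

The rational canonical form is the block-diagonal matrix of companion matrices C(f_i):
R = [[0, 0, -12], [1, 0, 5], [0, 1, -2]].

Note the characteristic polynomial does not split into linear factors over ℚ, so A has no Jordan form over ℚ; the rational canonical form exists over any field.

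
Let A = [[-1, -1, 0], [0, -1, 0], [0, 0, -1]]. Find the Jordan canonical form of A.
The characteristic polynomial is det(xI - A) = (x + 1)^3, so the eigenvalues are -1 (algebraic multiplicity 3).

For λ = -1: rank(A + I) = 1, rank((A + I)^2) = 0. The eigenspace has dimension 3 - 1 = 2, so there are 2 Jordan blocks; the rank sequence gives block sizes [2, 1].

Assembling the blocks gives the Jordan form J above.

J = [[-1, 1, 0], [0, -1, 0], [0, 0, -1]]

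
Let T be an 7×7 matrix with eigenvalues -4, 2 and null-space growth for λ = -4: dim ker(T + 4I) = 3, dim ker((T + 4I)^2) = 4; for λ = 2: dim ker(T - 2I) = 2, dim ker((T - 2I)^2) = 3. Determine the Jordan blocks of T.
λ = -4: successive nullity increments [3, 1] count blocks of size ≥ k; block sizes are [2, 1, 1].
λ = 2: successive nullity increments [2, 1] count blocks of size ≥ k; block sizes are [2, 1].

Jordan blocks: (-4, 2), (-4, 1), (-4, 1), (2, 2), (2, 1)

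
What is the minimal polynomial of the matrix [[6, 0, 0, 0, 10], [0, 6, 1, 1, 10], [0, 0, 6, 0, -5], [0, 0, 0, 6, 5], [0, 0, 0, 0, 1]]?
The characteristic polynomial factors as (x - 6)^4(x - 1). The minimal polynomial is ∏(x - λ)^{k_λ} where k_λ is the size of the largest Jordan block at λ.

For λ = 1: rank(A - I) = 4, and the largest Jordan block has size 1 (the smallest k with rank((A - I)^k) = rank((A - I)^(k+1))).
For λ = 6: rank(A - 6I) = 2, and the largest Jordan block has size 2 (the smallest k with rank((A - 6I)^k) = rank((A - 6I)^(k+1))).

So m_A(x) = (x - 6)^2(x - 1).

m_A(x) = (x - 6)^2(x - 1)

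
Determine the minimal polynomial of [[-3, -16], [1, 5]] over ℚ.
m_A(x) = (x - 1)^2

The characteristic polynomial factors as (x - 1)^2. The minimal polynomial is ∏(x - λ)^{k_λ} where k_λ is the size of the largest Jordan block at λ.

For λ = 1: rank(A - I) = 1, and the largest Jordan block has size 2 (the smallest k with rank((A - I)^k) = rank((A - I)^(k+1))).

So m_A(x) = (x - 1)^2.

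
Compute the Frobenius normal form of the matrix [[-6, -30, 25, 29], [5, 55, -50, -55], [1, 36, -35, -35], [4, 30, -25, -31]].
R = [[-5, 0, 0, 0], [0, 0, 0, -50], [0, 1, 0, -45], [0, 0, 1, -12]]

The invariant factors of A (the non-unit diagonal entries of the Smith normal form of xI - A over ℚ[x]) are x + 5, (x + 2)(x + 5)^2, each dividing the next. The characteristic polynomial is their product, (x + 2)(x + 5)^3.

The rational canonical form is the block-diagonal matrix of companion matrices C(f_i):
R = [[-5, 0, 0, 0], [0, 0, 0, -50], [0, 1, 0, -45], [0, 0, 1, -12]].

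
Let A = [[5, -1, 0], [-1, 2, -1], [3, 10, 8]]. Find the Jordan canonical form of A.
J = [[5, 1, 0], [0, 5, 1], [0, 0, 5]]

The characteristic polynomial is det(xI - A) = (x - 5)^3, so the eigenvalues are 5 (algebraic multiplicity 3).

For λ = 5: rank(A - 5I) = 2, rank((A - 5I)^2) = 1, rank((A - 5I)^3) = 0. The eigenspace has dimension 3 - 2 = 1, so there is 1 Jordan block; the rank sequence gives block sizes [3].

Assembling the blocks gives the Jordan form J above.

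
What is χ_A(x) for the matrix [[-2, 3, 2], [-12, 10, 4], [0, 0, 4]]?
xI - A = [[x + 2, -3, -2], [12, x - 10, -4], [0, 0, x - 4]].

Expanding det(xI - A) along the first row:
det(xI - A) = + (x + 2)·det([[x - 10, -4], [0, x - 4]]) - (-3)·det([[12, -4], [0, x - 4]]) + (-2)·det([[12, x - 10], [0, 0]]).

Evaluating gives χ_A(x) = x^3 - 12x^2 + 48x - 64 = (x - 4)^3.

χ_A(x) = (x - 4)^3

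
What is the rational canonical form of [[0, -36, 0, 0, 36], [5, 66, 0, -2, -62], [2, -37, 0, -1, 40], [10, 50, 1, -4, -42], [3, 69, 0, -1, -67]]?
The invariant factors of A (the non-unit diagonal entries of the Smith normal form of xI - A over ℚ[x]) are (x - 1)(x^2 + 3x - 6)^2, each dividing the next. The characteristic polynomial is their product, (x - 1)(x^2 + 3x - 6)^2.

The rational canonical form is the block-diagonal matrix of companion matrices C(f_i):
R = [[0, 0, 0, 0, 36], [1, 0, 0, 0, -72], [0, 1, 0, 0, 33], [0, 0, 1, 0, 9], [0, 0, 0, 1, -5]].

Note the characteristic polynomial does not split into linear factors over ℚ, so A has no Jordan form over ℚ; the rational canonical form exists over any field.

R = [[0, 0, 0, 0, 36], [1, 0, 0, 0, -72], [0, 1, 0, 0, 33], [0, 0, 1, 0, 9], [0, 0, 0, 1, -5]]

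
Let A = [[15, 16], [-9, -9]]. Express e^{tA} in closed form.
e^{tA} = [[(12*t + 1)*e^{3*t}, 16*t*e^{3*t}], [-9*t*e^{3*t}, (1 - 12*t)*e^{3*t}]]

A has Jordan form J = [[3, 1], [0, 3]] with A = PJP^{-1}, so e^{tA} = P e^{tJ} P^{-1}.

For a Jordan block J_k(λ), e^{tJ_k(λ)} = e^{λt} · (I + tN + t^2 N^2/2! + ... + t^{k-1} N^{k-1}/(k-1)!) where N is the nilpotent superdiagonal part.

Assembling the blocks and conjugating back gives the entries of e^{tA} as shown above.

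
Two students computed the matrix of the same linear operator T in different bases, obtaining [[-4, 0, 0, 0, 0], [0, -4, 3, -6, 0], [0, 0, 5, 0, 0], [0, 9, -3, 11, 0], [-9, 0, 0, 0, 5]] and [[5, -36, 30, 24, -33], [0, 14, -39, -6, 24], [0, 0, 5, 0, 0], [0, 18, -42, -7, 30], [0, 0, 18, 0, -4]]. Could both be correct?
Yes.

Two matrices over a field are similar if and only if they have the same invariant factors.

Both A and B have characteristic polynomial (x - 5)^3(x - 2)(x + 4) and minimal polynomial (x - 5)(x - 2)(x + 4). Computing further, both have invariant factors x - 5, x - 5, (x - 5)(x - 2)(x + 4). Hence A and B are similar.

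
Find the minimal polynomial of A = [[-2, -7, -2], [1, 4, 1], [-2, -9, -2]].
m_A(x) = x^3

The characteristic polynomial factors as x^3. The minimal polynomial is ∏(x - λ)^{k_λ} where k_λ is the size of the largest Jordan block at λ.

For λ = 0: rank(A) = 2, and the largest Jordan block has size 3 (the smallest k with rank(A^k) = rank(A^(k+1))).

So m_A(x) = x^3.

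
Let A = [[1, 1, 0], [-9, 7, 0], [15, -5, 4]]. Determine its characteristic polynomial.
xI - A = [[x - 1, -1, 0], [9, x - 7, 0], [-15, 5, x - 4]].

Expanding det(xI - A) along the first row:
det(xI - A) = + (x - 1)·det([[x - 7, 0], [5, x - 4]]) - (-1)·det([[9, 0], [-15, x - 4]]) + (0)·det([[9, x - 7], [-15, 5]]).

Evaluating gives χ_A(x) = x^3 - 12x^2 + 48x - 64 = (x - 4)^3.

χ_A(x) = (x - 4)^3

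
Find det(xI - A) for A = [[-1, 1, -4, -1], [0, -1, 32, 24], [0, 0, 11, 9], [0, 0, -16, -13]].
χ_A(x) = (x + 1)^4

xI - A = [[x + 1, -1, 4, 1], [0, x + 1, -32, -24], [0, 0, x - 11, -9], [0, 0, 16, x + 13]].

Expanding det(xI - A) along the first row:
det(xI - A) = + (x + 1)·det([[x + 1, -32, -24], [0, x - 11, -9], [0, 16, x + 13]]) - (-1)·det([[0, -32, -24], [0, x - 11, -9], [0, 16, x + 13]]) + (4)·det([[0, x + 1, -24], [0, 0, -9], [0, 0, x + 13]]) - (1)·det([[0, x + 1, -32], [0, 0, x - 11], [0, 0, 16]]).

Evaluating gives χ_A(x) = x^4 + 4x^3 + 6x^2 + 4x + 1 = (x + 1)^4.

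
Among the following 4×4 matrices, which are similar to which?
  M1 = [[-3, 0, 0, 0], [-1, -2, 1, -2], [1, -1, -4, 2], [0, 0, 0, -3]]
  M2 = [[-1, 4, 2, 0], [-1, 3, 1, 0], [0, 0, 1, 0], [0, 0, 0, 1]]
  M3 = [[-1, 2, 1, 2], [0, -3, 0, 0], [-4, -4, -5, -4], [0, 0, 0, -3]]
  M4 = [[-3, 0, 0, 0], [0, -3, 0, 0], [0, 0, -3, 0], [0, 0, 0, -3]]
3 classes: {M1, M3}, {M2}, {M4}

Characteristic polynomials: χ_{M1} = (x + 3)^4, χ_{M2} = (x - 1)^4, χ_{M3} = (x + 3)^4, χ_{M4} = (x + 3)^4.

{M1, M3}: invariant factors x + 3, x + 3, (x + 3)^2.

{M2}: invariant factors x - 1, x - 1, (x - 1)^2.

{M4}: invariant factors x + 3, x + 3, x + 3, x + 3.

Matrices are similar if and only if their invariant-factor lists agree; the partition into similarity classes is {M1, M3}, {M2}, {M4}.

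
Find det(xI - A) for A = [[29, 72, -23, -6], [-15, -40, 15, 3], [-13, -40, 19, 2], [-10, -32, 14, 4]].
xI - A = [[x - 29, -72, 23, 6], [15, x + 40, -15, -3], [13, 40, x - 19, -2], [10, 32, -14, x - 4]].

Expanding det(xI - A) along the first row:
det(xI - A) = + (x - 29)·det([[x + 40, -15, -3], [40, x - 19, -2], [32, -14, x - 4]]) - (-72)·det([[15, -15, -3], [13, x - 19, -2], [10, -14, x - 4]]) + (23)·det([[15, x + 40, -3], [13, 40, -2], [10, 32, x - 4]]) - (6)·det([[15, x + 40, -15], [13, 40, x - 19], [10, 32, -14]]).

Evaluating gives χ_A(x) = x^4 - 12x^3 + 52x^2 - 96x + 64 = (x - 4)^2(x - 2)^2.

χ_A(x) = (x - 4)^2(x - 2)^2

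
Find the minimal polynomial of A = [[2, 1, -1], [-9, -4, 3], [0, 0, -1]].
The characteristic polynomial factors as (x + 1)^3. The minimal polynomial is ∏(x - λ)^{k_λ} where k_λ is the size of the largest Jordan block at λ.

For λ = -1: rank(A + I) = 1, and the largest Jordan block has size 2 (the smallest k with rank((A + I)^k) = rank((A + I)^(k+1))).

So m_A(x) = (x + 1)^2.

m_A(x) = (x + 1)^2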